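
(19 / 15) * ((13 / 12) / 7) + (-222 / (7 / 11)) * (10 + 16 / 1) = -9070.09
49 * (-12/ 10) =-294/ 5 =-58.80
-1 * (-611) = 611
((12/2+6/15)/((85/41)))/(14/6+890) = 3936/1137725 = 0.00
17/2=8.50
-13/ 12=-1.08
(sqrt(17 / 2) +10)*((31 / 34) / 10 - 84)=-1083.72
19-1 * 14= 5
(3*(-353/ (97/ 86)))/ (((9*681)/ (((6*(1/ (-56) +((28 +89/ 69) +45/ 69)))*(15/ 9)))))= -8775511165/ 191433186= -45.84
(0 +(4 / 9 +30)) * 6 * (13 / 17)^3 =1203956 / 14739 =81.69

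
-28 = -28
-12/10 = -6/5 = -1.20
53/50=1.06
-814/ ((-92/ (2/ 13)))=407/ 299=1.36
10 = 10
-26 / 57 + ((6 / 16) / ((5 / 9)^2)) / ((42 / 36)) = 23353 / 39900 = 0.59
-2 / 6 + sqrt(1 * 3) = -1 / 3 + sqrt(3) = 1.40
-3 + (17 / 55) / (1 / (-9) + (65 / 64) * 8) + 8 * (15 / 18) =352757 / 95205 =3.71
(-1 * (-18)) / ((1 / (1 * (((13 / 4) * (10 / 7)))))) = 585 / 7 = 83.57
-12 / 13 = -0.92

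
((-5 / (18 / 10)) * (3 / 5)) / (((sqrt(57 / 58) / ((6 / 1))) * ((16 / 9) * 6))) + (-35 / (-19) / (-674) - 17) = -217737 / 12806 - 5 * sqrt(3306) / 304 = -17.95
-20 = -20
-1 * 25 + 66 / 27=-203 / 9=-22.56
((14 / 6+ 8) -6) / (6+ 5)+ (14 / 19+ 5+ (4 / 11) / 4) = 3901 / 627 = 6.22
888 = 888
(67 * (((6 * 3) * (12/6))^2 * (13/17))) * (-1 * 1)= -1128816/17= -66400.94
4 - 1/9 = 35/9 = 3.89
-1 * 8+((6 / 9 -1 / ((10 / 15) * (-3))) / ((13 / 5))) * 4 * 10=388 / 39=9.95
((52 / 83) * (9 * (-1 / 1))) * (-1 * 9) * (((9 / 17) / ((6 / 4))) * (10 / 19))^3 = 909792000 / 2796956161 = 0.33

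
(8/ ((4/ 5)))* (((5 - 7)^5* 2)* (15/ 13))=-9600/ 13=-738.46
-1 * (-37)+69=106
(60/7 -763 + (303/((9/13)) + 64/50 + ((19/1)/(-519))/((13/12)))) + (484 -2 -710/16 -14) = 108.11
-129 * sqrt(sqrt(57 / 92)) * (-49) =6321 * sqrt(2) * 23^(3 / 4) * 57^(1 / 4) / 46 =5607.99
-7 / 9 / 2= -7 / 18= -0.39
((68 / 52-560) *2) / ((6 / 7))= -16947 / 13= -1303.62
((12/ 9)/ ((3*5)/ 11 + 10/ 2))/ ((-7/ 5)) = -22/ 147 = -0.15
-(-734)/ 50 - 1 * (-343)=8942/ 25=357.68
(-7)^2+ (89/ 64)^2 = 208625/ 4096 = 50.93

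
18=18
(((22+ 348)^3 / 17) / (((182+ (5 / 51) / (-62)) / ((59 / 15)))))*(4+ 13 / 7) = 1519367126800 / 4028353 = 377168.32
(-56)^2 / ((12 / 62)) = 48608 / 3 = 16202.67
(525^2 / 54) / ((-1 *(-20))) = 6125 / 24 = 255.21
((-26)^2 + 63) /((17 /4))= 2956 /17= 173.88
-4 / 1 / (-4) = 1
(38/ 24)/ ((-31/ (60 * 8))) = -760/ 31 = -24.52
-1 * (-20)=20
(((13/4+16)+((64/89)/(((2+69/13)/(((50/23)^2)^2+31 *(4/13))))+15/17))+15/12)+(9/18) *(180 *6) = 45413212104969/80445892270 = 564.52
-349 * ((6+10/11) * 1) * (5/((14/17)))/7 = -1127270/539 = -2091.41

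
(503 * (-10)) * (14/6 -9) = 100600/3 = 33533.33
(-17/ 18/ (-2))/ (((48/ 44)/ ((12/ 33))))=17/ 108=0.16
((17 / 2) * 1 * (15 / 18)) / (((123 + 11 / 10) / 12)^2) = 6000 / 90593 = 0.07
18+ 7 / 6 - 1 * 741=-4331 / 6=-721.83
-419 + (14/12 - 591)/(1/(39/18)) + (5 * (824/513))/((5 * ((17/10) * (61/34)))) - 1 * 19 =-214725755/125172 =-1715.45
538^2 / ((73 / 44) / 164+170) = 2088627904 / 1226793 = 1702.51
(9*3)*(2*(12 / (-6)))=-108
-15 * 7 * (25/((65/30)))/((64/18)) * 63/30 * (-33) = 9823275/416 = 23613.64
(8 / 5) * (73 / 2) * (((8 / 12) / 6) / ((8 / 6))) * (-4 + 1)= -73 / 5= -14.60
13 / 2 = 6.50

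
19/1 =19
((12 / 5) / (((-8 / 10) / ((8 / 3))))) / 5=-8 / 5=-1.60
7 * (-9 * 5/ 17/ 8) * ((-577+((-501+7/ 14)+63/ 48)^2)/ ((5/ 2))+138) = -4015164951/ 17408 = -230650.56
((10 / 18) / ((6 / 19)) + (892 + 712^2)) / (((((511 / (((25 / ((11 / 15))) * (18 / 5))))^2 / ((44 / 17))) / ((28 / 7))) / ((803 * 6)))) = 88851294360000 / 60809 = 1461153683.83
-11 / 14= -0.79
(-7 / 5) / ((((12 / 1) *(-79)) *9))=7 / 42660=0.00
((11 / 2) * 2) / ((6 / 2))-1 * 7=-10 / 3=-3.33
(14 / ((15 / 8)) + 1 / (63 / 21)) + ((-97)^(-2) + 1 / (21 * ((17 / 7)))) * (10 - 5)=18951001 / 2399295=7.90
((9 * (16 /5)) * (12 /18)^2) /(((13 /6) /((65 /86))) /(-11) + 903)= 264 /18619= 0.01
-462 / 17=-27.18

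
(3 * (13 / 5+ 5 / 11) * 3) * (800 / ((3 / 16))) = 1290240 / 11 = 117294.55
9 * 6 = 54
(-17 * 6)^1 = -102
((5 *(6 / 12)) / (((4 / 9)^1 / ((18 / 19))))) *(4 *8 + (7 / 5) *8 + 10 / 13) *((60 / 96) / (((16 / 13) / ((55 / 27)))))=1178925 / 4864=242.38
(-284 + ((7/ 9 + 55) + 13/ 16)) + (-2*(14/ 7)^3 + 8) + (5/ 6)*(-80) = -43499/ 144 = -302.08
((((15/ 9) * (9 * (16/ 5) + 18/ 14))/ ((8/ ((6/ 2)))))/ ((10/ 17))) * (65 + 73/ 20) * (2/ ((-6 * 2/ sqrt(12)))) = -8192691 * sqrt(3)/ 11200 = -1266.98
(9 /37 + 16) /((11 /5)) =3005 /407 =7.38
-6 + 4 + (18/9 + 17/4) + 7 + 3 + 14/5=341/20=17.05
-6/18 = -0.33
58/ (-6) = -29/ 3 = -9.67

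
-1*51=-51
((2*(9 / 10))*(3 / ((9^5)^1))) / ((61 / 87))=29 / 222345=0.00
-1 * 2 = -2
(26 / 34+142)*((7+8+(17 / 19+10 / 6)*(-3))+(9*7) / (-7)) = -77664 / 323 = -240.45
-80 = -80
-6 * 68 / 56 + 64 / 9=-11 / 63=-0.17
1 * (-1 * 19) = -19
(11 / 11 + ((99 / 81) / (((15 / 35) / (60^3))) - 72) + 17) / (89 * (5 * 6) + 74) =307973 / 1372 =224.47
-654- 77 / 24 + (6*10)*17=362.79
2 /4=1 /2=0.50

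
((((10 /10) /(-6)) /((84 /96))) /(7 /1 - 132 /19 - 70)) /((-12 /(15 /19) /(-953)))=4765 /27909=0.17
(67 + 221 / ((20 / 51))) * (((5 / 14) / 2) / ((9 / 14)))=12611 / 72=175.15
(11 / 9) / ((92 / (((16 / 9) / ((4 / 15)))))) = 55 / 621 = 0.09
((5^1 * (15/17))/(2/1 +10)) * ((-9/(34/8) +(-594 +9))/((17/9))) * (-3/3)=2245725/19652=114.27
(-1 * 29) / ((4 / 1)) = -29 / 4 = -7.25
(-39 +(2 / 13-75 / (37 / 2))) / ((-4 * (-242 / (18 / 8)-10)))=-185715 / 2035592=-0.09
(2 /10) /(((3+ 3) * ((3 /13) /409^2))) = 2174653 /90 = 24162.81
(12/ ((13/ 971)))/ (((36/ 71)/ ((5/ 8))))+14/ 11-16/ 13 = 3791899/ 3432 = 1104.87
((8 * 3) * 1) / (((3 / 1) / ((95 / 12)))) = 190 / 3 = 63.33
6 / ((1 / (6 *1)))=36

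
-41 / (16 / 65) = -2665 / 16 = -166.56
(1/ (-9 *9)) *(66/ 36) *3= -11/ 162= -0.07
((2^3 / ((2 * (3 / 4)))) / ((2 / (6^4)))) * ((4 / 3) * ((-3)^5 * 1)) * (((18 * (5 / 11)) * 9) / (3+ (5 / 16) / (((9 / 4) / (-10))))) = -16325867520 / 319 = -51178268.09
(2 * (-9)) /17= -18 /17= -1.06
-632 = -632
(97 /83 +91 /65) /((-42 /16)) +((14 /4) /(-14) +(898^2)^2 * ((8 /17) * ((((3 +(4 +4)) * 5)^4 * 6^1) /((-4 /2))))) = -4978456641723076143128059 /592620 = -8400757047894225883.58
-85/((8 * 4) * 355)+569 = 1292751/2272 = 568.99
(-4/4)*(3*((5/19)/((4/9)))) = -135/76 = -1.78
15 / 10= 1.50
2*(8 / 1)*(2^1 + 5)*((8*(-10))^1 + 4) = -8512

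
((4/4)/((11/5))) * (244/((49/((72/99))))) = 9760/5929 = 1.65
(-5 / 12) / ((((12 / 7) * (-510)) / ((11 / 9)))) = 77 / 132192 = 0.00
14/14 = 1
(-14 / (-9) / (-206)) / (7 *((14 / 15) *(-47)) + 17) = 35 / 1344459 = 0.00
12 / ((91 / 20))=240 / 91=2.64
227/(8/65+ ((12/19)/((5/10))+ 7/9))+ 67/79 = 200936846/1900187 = 105.75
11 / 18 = 0.61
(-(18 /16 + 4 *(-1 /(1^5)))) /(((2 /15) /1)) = 21.56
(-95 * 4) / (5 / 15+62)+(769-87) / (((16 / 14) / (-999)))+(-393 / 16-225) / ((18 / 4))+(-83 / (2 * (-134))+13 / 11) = -596213.31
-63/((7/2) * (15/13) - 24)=546/173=3.16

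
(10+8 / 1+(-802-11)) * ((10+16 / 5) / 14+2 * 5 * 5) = -283497 / 7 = -40499.57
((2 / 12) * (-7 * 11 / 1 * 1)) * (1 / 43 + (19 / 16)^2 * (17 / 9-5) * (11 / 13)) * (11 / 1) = 1006052201 / 1931904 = 520.76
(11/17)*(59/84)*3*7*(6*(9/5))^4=1379620836/10625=129846.67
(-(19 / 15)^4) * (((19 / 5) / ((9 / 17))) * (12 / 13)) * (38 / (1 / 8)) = -51185918528 / 9871875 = -5185.02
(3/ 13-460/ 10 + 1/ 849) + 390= 3799288/ 11037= 344.23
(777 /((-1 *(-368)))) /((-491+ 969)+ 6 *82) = 777 /356960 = 0.00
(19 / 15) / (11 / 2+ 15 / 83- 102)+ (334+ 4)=81061076 / 239835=337.99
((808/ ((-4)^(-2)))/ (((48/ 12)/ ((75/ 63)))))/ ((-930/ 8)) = -64640/ 1953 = -33.10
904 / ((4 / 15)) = 3390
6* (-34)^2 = 6936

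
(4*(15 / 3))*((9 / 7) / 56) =45 / 98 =0.46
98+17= 115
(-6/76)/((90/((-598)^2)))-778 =-311131/285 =-1091.69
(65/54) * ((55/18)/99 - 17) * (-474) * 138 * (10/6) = 1623353225/729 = 2226821.98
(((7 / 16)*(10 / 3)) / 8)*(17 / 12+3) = 1855 / 2304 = 0.81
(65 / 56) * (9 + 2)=715 / 56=12.77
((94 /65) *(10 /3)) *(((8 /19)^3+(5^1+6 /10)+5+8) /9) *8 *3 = 963232288 /4012515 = 240.06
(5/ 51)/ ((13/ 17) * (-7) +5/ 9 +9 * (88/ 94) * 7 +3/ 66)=15510/ 8578787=0.00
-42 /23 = -1.83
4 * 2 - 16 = -8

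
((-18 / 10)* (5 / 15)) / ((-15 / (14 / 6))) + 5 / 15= 32 / 75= 0.43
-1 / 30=-0.03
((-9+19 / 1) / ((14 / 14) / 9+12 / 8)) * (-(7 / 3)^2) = -980 / 29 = -33.79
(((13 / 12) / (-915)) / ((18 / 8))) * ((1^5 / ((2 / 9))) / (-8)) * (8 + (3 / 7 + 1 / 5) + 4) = 2873 / 768600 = 0.00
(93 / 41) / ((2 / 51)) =4743 / 82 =57.84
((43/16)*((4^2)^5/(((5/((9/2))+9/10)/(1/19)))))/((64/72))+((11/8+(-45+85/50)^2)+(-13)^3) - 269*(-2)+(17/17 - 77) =57162634067/687800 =83109.38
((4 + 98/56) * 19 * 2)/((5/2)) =437/5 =87.40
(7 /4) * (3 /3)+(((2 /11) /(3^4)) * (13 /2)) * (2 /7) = 43763 /24948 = 1.75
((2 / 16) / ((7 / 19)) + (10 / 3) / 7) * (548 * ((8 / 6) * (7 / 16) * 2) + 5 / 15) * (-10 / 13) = -1314515 / 3276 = -401.26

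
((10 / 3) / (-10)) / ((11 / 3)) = -0.09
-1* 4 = -4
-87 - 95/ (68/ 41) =-9811/ 68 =-144.28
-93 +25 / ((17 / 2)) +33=-970 / 17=-57.06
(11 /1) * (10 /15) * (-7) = -154 /3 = -51.33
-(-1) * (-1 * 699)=-699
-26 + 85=59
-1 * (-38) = 38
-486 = -486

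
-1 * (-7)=7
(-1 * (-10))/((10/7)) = 7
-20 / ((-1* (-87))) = -20 / 87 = -0.23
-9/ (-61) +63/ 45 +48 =15112/ 305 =49.55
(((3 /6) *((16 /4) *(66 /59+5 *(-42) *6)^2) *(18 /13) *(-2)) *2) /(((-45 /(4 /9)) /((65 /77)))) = 39229348096 /268037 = 146357.96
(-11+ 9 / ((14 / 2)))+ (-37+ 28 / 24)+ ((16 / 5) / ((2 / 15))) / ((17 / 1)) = -31513 / 714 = -44.14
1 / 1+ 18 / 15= 11 / 5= 2.20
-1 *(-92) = 92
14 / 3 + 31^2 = 2897 / 3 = 965.67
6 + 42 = 48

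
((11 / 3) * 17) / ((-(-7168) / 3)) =187 / 7168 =0.03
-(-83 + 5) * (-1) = -78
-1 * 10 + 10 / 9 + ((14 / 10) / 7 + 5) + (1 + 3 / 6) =-197 / 90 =-2.19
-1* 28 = -28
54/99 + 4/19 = 158/209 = 0.76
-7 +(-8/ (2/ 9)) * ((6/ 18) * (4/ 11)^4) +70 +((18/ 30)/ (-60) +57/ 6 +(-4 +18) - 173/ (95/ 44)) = 171187531/ 27817900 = 6.15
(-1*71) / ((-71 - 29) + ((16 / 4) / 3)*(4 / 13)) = 2769 / 3884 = 0.71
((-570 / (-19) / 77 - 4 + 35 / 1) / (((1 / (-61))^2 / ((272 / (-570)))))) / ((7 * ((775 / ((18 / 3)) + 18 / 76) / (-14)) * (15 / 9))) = 458676507 / 887425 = 516.86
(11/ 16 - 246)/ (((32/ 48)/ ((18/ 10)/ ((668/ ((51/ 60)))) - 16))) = 503332737/ 85504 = 5886.66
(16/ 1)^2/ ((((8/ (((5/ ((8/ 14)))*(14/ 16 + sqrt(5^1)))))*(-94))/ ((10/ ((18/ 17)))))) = -87.52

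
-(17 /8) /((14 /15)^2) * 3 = -7.32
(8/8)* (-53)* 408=-21624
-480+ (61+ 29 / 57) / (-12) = -165913 / 342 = -485.13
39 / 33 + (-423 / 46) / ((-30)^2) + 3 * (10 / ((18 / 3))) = 312283 / 50600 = 6.17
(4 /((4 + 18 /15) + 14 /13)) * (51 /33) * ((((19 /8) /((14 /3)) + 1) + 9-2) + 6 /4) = 9.86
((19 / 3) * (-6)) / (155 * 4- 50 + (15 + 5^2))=-19 / 305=-0.06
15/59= 0.25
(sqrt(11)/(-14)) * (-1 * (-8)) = -4 * sqrt(11)/7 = -1.90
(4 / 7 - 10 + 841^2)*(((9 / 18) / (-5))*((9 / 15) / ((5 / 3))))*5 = -44558109 / 350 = -127308.88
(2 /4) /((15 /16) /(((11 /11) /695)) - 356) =8 /4729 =0.00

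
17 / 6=2.83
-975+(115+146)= -714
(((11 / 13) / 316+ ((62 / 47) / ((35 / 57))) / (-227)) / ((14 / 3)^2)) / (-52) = 93690963 / 15634414053440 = 0.00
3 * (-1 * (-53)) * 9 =1431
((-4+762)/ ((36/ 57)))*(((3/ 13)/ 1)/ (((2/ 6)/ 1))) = 21603/ 26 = 830.88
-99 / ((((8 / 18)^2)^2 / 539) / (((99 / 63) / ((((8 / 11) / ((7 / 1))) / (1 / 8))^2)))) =-3261895871157 / 1048576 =-3110786.32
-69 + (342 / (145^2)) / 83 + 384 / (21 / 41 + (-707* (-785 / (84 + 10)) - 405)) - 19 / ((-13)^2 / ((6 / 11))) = -4743945500134427403 / 68761497778763075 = -68.99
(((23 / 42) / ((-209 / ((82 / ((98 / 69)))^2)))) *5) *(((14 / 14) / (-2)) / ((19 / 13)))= 3988281765 / 266962388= 14.94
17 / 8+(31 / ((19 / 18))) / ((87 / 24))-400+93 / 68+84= -22810947 / 74936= -304.41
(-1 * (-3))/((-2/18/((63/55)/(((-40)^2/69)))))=-117369/88000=-1.33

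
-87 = -87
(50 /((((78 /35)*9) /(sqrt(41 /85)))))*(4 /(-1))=-700*sqrt(3485) /5967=-6.93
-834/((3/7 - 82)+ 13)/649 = 973/51920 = 0.02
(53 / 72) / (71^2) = 53 / 362952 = 0.00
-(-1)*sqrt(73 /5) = sqrt(365) /5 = 3.82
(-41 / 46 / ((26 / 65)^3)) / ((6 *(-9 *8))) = 5125 / 158976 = 0.03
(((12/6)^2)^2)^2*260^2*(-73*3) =-3789926400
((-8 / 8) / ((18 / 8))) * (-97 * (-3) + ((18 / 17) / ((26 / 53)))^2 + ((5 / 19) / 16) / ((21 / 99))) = -10245644015 / 77950236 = -131.44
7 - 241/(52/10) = -1023/26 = -39.35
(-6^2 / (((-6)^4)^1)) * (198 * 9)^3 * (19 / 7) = -2986580322 / 7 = -426654331.71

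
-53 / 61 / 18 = -0.05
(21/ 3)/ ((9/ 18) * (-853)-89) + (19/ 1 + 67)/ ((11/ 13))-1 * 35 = 66.62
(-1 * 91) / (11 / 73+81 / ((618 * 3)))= -468.17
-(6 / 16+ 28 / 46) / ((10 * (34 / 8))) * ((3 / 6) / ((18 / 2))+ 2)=-6697 / 140760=-0.05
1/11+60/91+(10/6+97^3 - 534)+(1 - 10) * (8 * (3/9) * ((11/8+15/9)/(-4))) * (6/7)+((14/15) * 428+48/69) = 630294147727/690690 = 912557.22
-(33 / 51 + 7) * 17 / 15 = -26 / 3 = -8.67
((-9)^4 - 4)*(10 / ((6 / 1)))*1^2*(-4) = -131140 / 3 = -43713.33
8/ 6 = 4/ 3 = 1.33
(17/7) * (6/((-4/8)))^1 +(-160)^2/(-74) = -97148/259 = -375.09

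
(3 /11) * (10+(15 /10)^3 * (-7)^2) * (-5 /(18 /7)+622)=15658883 /528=29656.98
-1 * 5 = -5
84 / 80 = 21 / 20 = 1.05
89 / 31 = 2.87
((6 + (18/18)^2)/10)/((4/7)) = 49/40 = 1.22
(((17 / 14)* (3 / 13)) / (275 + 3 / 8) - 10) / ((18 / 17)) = -17038471 / 1804257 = -9.44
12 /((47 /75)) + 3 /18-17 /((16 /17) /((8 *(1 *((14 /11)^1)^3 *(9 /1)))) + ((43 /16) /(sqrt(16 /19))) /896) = -5588278939783362541 /1538571475296930 + 2356027646386176 *sqrt(19) /5455927217365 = -1749.82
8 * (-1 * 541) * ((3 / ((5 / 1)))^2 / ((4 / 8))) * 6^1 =-467424 / 25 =-18696.96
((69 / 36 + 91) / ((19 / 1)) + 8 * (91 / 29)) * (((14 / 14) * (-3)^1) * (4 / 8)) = -198319 / 4408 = -44.99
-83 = -83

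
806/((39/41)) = 2542/3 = 847.33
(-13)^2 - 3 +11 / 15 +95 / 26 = 66451 / 390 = 170.39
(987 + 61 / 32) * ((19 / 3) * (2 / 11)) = 601255 / 528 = 1138.74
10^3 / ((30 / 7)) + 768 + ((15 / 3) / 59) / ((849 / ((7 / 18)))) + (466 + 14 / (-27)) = 440845337 / 300546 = 1466.81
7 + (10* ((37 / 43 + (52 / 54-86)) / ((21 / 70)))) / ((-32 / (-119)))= -10427.39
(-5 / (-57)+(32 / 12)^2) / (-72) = -1231 / 12312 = -0.10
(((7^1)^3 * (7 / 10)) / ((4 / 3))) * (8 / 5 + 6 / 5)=50421 / 100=504.21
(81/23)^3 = 531441/12167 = 43.68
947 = 947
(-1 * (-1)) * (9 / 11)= 0.82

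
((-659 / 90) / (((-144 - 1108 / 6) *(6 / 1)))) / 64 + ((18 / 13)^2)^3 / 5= 77270246665787 / 54826371924480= 1.41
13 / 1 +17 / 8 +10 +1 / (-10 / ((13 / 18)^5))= 474382667 / 18895680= 25.11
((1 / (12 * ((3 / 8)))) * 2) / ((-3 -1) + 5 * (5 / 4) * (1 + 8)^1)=16 / 1881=0.01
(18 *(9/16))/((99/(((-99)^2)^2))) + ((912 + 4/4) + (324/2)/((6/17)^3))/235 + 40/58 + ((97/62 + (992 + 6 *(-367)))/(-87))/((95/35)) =946442281843561/96336840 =9824302.75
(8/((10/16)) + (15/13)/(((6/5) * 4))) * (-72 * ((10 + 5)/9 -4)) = 142401/65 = 2190.78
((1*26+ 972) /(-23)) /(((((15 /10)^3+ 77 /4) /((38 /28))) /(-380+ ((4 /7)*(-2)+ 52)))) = 174753792 /203987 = 856.69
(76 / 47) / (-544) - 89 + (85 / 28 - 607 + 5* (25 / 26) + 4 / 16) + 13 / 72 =-900073595 / 1308762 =-687.73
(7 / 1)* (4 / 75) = 28 / 75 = 0.37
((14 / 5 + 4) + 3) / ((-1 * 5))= -49 / 25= -1.96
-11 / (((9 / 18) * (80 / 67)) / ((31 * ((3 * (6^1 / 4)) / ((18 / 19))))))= -434093 / 160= -2713.08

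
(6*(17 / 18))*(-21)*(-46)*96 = 525504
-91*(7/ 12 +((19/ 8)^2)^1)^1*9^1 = -326235/ 64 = -5097.42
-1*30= -30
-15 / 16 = -0.94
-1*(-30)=30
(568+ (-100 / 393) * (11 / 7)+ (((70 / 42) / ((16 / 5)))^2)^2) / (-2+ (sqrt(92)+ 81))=218303236533659 / 29932209635328 - 2763332108021 * sqrt(23) / 14966104817664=6.41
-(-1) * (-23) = -23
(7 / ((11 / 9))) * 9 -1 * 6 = 501 / 11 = 45.55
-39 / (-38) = 39 / 38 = 1.03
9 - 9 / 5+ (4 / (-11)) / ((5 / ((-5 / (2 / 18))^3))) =364896 / 55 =6634.47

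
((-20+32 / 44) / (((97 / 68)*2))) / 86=-3604 / 45881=-0.08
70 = 70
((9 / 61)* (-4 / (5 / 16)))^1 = -576 / 305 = -1.89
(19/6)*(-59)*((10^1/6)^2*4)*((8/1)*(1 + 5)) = -896800/9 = -99644.44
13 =13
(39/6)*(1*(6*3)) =117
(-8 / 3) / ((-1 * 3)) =8 / 9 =0.89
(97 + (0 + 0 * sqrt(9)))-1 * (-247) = 344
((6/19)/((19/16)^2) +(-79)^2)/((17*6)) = 42808555/699618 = 61.19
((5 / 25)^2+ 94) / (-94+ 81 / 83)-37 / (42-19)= -11629984 / 4439575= -2.62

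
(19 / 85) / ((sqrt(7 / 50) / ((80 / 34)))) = 760 * sqrt(14) / 2023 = 1.41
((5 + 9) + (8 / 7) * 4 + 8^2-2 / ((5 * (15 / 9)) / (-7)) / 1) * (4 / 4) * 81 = 1194264 / 175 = 6824.37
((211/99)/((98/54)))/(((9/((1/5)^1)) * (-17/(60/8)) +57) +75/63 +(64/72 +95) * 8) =5697/3508736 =0.00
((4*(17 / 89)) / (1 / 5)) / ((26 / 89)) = 170 / 13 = 13.08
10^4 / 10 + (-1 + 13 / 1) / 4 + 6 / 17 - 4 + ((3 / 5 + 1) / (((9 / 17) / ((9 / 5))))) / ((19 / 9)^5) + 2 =1053902353213 / 1052342075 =1001.48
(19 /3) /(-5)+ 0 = -19 /15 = -1.27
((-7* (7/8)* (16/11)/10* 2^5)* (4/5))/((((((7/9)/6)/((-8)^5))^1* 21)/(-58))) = -4378853376/275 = -15923103.19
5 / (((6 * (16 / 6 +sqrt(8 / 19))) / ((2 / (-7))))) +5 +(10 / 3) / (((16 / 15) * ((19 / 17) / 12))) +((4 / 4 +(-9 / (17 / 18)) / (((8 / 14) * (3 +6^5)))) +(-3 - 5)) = 15 * sqrt(38) / 4004 +26371622559 / 838376539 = 31.48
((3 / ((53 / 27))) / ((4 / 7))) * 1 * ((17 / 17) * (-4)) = -567 / 53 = -10.70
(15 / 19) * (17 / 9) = 85 / 57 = 1.49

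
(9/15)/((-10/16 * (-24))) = 0.04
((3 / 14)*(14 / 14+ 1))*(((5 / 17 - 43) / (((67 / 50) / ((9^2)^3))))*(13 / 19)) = -752361023700 / 151487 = -4966505.53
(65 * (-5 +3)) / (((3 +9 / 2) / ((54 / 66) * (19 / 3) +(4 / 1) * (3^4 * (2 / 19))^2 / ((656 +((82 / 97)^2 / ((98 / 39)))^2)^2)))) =-433584489920226935513868005745904 / 4826728408807203925194652090475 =-89.83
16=16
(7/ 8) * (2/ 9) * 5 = 0.97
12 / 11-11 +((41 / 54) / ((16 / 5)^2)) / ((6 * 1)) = -9029621 / 912384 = -9.90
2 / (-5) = -2 / 5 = -0.40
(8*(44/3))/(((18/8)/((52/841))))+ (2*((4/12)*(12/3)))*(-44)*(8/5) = -184.51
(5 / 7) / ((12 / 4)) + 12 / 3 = 89 / 21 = 4.24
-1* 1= -1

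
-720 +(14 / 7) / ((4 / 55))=-1385 / 2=-692.50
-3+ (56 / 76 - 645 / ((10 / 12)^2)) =-88451 / 95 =-931.06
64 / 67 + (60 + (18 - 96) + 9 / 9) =-1075 / 67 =-16.04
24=24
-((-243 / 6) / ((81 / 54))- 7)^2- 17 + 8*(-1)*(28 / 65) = -76469 / 65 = -1176.45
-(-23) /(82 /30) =8.41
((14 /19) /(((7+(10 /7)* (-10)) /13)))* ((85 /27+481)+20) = -17341688 /26163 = -662.83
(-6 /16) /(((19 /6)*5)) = -9 /380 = -0.02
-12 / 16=-3 / 4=-0.75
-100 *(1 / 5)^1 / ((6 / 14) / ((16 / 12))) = -560 / 9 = -62.22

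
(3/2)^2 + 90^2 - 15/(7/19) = 225723/28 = 8061.54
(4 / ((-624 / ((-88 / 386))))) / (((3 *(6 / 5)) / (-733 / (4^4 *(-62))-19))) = -16545925 / 2150433792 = -0.01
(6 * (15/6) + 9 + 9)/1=33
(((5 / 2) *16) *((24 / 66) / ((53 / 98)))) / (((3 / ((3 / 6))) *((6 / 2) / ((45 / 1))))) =39200 / 583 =67.24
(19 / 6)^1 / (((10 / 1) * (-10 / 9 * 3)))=-19 / 200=-0.10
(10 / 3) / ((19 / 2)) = 20 / 57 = 0.35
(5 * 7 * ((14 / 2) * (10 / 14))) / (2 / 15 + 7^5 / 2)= 5250 / 252109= 0.02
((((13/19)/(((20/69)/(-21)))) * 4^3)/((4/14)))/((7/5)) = -150696/19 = -7931.37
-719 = -719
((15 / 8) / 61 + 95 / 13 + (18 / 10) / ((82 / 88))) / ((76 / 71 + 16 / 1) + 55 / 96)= 10271711148 / 19549579205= 0.53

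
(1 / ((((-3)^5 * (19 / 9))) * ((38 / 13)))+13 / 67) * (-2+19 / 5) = 252551 / 725610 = 0.35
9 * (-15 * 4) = -540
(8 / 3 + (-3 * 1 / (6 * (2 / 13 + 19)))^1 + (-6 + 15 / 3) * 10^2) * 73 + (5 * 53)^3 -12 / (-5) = 46320275201 / 2490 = 18602520.16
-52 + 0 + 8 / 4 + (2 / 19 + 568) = 9844 / 19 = 518.11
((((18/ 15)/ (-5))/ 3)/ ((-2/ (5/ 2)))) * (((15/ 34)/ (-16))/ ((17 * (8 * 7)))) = -3/ 1035776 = -0.00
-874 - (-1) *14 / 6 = -871.67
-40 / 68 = -10 / 17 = -0.59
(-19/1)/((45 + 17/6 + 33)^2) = -684/235225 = -0.00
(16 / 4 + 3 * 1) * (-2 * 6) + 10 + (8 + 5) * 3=-35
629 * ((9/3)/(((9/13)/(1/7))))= 8177/21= 389.38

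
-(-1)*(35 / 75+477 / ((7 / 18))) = 128839 / 105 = 1227.04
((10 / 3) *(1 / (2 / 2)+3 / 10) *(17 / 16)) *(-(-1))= 221 / 48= 4.60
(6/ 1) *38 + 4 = 232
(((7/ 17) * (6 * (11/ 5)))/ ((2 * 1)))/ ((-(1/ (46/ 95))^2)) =-488796/ 767125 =-0.64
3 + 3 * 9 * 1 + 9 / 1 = 39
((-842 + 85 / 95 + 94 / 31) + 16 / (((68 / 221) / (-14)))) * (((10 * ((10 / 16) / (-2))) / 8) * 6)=69181275 / 18848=3670.48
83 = 83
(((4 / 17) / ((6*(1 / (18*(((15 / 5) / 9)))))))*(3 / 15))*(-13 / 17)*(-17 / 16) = 13 / 340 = 0.04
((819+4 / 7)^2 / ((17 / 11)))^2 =131076479928329881 / 693889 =188901221850.08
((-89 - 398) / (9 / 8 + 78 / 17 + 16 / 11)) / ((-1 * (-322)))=-364276 / 1726403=-0.21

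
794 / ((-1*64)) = -397 / 32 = -12.41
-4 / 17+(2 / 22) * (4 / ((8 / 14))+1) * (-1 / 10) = -288 / 935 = -0.31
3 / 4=0.75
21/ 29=0.72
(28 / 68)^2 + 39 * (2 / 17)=1375 / 289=4.76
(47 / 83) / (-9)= -47 / 747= -0.06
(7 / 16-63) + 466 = 6455 / 16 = 403.44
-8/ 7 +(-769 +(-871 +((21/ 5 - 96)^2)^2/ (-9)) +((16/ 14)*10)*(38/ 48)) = -103589883359/ 13125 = -7892562.54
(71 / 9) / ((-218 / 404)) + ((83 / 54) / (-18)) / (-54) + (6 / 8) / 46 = -240178123 / 16448427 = -14.60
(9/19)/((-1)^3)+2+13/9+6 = 1534/171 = 8.97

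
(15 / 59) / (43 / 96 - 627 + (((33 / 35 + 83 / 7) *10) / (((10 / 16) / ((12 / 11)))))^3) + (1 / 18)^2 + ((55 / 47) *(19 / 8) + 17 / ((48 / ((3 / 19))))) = 34518468588845272498783 / 12161829558044986296624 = 2.84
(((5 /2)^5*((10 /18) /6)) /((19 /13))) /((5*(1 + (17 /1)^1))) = 40625 /590976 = 0.07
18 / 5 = 3.60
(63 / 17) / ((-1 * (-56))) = 9 / 136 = 0.07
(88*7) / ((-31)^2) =616 / 961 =0.64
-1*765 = -765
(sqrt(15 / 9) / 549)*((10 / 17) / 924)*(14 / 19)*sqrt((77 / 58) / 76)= 5*sqrt(1272810) / 38692042092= 0.00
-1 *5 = -5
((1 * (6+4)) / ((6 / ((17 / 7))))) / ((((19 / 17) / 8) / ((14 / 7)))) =23120 / 399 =57.94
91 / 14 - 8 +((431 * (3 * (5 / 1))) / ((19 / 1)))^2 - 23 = 83574761 / 722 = 115754.52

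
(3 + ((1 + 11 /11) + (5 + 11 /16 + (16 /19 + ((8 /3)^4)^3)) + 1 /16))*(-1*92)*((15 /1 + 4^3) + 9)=-10571652425268968 /10097379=-1046969953.81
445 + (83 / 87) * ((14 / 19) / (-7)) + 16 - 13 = 740378 / 1653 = 447.90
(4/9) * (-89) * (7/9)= -2492/81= -30.77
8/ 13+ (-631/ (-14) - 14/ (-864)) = 1796677/ 39312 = 45.70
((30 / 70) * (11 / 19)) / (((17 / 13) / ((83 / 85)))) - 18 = -3423723 / 192185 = -17.81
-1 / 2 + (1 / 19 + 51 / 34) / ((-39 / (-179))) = 4910 / 741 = 6.63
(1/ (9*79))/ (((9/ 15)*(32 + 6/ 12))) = 2/ 27729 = 0.00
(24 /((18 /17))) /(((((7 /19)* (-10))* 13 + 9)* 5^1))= -1292 /11085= -0.12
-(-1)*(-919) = -919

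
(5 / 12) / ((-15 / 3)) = -1 / 12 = -0.08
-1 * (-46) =46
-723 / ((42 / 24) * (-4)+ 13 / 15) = 10845 / 92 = 117.88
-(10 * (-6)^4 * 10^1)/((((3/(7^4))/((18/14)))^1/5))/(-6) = 111132000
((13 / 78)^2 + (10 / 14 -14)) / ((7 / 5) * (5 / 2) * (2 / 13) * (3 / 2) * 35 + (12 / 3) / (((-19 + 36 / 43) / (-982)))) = -33921173 / 625657914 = -0.05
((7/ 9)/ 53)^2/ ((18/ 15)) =245/ 1365174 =0.00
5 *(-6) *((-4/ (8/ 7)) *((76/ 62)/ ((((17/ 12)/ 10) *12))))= 39900/ 527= 75.71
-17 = -17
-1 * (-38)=38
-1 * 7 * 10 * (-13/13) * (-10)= -700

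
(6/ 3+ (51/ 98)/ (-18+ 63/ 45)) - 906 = -7353391/ 8134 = -904.03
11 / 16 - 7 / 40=41 / 80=0.51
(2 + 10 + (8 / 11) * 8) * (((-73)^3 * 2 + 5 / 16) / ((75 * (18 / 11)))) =-22591793 / 200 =-112958.96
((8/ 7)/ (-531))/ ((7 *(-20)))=0.00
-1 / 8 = -0.12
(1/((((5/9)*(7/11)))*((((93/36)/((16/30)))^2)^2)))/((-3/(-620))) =138412032/130335625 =1.06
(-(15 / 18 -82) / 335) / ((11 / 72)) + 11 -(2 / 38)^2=12.58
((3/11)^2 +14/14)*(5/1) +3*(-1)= 287/121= 2.37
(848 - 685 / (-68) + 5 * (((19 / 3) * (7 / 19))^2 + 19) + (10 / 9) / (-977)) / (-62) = -65126853 / 4119032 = -15.81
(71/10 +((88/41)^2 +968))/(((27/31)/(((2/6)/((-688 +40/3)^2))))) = 510535001/619770983040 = 0.00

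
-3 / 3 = -1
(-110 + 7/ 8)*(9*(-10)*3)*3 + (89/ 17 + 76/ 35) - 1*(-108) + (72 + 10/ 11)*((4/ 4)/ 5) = 463497205/ 5236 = 88521.24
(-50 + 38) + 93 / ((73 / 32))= 2100 / 73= 28.77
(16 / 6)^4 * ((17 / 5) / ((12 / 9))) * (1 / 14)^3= 0.05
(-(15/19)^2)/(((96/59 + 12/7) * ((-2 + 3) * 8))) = -0.02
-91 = -91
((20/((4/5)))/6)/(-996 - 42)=-25/6228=-0.00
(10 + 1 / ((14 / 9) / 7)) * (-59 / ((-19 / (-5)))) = -8555 / 38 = -225.13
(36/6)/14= 0.43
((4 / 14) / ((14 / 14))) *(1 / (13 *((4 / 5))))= 5 / 182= 0.03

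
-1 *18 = -18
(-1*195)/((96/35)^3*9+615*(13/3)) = -8360625/122224499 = -0.07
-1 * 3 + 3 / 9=-8 / 3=-2.67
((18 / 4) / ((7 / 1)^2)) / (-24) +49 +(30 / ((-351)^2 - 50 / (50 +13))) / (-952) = 5068496256413 / 103446778064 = 49.00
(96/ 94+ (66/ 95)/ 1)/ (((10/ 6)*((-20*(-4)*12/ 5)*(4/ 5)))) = 3831/ 571520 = 0.01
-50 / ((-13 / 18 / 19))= 17100 / 13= 1315.38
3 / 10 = 0.30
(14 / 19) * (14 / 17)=196 / 323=0.61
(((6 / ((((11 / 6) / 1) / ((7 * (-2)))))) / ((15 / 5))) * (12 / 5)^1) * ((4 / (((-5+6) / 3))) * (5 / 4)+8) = -46368 / 55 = -843.05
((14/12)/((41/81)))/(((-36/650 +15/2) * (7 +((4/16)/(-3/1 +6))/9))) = 2211300/50062681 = 0.04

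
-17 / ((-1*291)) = 17 / 291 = 0.06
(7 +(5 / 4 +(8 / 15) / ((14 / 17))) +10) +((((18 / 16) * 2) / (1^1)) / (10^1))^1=16063 / 840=19.12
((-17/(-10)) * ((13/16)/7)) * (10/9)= 221/1008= 0.22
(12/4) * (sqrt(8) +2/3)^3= 440/9 +56 * sqrt(2)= 128.08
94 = 94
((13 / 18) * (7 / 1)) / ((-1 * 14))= -13 / 36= -0.36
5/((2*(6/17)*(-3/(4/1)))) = -85/9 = -9.44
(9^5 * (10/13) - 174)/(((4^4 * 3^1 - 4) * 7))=147057/17381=8.46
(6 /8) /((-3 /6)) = -3 /2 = -1.50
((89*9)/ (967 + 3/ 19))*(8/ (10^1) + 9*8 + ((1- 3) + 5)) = 5768001/ 91880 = 62.78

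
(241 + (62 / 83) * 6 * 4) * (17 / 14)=365347 / 1162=314.41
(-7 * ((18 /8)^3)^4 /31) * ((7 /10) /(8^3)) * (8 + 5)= -179907614738397 /2662879723520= -67.56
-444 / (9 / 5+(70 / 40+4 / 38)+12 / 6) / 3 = -56240 / 2149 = -26.17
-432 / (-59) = 432 / 59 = 7.32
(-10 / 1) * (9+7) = -160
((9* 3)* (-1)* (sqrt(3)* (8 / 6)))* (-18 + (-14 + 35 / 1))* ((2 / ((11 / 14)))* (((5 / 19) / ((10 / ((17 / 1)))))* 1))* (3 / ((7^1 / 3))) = -33048* sqrt(3) / 209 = -273.88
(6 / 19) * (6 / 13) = 36 / 247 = 0.15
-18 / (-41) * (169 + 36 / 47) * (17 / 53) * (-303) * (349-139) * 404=-62764370862480 / 102131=-614547697.20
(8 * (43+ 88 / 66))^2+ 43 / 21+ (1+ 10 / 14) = 7924909 / 63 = 125792.21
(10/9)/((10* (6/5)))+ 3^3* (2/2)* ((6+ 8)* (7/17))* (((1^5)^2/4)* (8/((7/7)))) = 285853/918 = 311.39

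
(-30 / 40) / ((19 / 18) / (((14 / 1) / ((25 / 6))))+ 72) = -1134 / 109339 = -0.01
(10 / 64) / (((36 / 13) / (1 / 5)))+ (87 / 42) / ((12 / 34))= 47419 / 8064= 5.88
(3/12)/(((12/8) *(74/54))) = 9/74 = 0.12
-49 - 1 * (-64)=15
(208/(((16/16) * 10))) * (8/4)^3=832/5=166.40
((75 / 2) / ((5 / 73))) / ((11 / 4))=2190 / 11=199.09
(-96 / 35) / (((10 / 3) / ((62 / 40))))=-1116 / 875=-1.28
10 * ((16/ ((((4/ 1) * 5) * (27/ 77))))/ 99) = 56/ 243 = 0.23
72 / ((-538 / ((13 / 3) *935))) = -542.23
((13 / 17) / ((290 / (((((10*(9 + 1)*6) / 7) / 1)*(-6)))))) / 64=-585 / 27608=-0.02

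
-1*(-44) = 44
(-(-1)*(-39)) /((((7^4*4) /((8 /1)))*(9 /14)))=-52 /1029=-0.05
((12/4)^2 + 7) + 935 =951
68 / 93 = 0.73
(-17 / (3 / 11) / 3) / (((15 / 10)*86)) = -187 / 1161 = -0.16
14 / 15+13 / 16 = 419 / 240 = 1.75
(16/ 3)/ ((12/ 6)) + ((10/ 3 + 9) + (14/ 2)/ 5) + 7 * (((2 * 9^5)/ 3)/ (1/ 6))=8266942/ 5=1653388.40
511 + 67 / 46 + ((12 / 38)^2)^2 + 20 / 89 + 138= 347165984193 / 533534174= 650.69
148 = 148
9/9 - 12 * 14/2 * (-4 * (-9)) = -3023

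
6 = 6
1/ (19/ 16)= 16/ 19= 0.84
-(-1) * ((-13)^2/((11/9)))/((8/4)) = 1521/22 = 69.14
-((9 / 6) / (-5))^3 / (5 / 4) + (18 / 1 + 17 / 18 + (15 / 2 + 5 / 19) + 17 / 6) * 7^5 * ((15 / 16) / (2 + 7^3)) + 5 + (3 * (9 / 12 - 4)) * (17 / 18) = 105796372181 / 78660000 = 1344.98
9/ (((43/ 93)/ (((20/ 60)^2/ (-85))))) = -93/ 3655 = -0.03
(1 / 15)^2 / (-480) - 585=-63180001 / 108000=-585.00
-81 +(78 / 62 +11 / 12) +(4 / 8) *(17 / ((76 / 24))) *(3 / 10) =-78.02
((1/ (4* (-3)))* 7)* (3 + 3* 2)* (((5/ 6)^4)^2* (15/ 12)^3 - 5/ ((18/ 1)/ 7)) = 1121335285/ 143327232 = 7.82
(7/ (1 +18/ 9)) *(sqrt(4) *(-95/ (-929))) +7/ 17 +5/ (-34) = 0.74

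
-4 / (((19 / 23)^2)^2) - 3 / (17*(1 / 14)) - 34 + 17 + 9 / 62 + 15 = -1773943095 / 137358334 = -12.91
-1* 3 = -3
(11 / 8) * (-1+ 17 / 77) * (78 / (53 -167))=195 / 266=0.73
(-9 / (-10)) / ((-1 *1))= -9 / 10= -0.90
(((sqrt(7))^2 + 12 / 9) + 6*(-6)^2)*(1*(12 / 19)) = 2692 / 19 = 141.68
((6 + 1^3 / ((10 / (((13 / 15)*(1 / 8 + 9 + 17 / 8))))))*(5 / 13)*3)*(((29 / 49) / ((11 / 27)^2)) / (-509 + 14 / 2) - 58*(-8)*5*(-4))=-1778343213069 / 23810864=-74686.21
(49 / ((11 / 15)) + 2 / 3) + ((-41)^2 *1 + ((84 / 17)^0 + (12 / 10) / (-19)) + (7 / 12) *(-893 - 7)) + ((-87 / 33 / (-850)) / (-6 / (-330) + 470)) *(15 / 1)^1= 1124614308551 / 918486030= 1224.42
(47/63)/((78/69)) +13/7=589/234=2.52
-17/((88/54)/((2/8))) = -459/176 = -2.61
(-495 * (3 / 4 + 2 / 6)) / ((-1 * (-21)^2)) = 1.22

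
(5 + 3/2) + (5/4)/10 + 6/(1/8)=437/8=54.62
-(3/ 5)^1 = -3/ 5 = -0.60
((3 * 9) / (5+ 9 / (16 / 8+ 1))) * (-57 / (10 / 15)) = -4617 / 16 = -288.56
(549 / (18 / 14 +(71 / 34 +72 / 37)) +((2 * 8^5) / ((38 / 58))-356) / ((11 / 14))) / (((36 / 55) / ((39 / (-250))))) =-2693299207053 / 89009300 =-30258.63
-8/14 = -4/7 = -0.57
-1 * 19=-19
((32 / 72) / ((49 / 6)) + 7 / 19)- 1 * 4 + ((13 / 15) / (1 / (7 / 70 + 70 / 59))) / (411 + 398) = -23834834873 / 6665634150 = -3.58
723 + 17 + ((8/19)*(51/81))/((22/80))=4181260/5643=740.96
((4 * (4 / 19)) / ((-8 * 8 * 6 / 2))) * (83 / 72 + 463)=-33419 / 16416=-2.04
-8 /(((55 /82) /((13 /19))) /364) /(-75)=3104192 /78375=39.61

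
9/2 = 4.50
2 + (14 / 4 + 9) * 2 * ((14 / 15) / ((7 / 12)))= 42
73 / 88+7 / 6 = 527 / 264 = 2.00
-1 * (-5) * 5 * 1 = 25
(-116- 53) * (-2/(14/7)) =169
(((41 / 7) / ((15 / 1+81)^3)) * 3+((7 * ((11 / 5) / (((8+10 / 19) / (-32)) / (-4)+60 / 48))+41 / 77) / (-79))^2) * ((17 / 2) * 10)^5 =2976487298628420071582499875 / 27971176981764538368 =106412658.31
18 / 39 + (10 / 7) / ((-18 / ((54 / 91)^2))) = 25134 / 57967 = 0.43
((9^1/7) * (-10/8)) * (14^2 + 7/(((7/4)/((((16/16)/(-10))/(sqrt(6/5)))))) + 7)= -1305/4 + 3 * sqrt(30)/28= -325.66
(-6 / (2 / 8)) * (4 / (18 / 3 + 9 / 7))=-224 / 17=-13.18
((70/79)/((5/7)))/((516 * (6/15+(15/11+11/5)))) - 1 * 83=-368789213/4443276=-83.00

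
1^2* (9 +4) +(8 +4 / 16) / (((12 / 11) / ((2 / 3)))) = 433 / 24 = 18.04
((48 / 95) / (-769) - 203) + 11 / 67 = -992820666 / 4894685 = -202.84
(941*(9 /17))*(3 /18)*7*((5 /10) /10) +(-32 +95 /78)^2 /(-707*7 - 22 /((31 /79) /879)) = 50498200893931 /1738749827880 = 29.04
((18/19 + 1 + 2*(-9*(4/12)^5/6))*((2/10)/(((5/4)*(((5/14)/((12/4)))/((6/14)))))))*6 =47648/7125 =6.69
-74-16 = -90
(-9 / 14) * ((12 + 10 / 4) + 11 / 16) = -2187 / 224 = -9.76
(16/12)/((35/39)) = 52/35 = 1.49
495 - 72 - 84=339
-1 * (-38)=38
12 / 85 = 0.14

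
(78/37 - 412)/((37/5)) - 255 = -424925/1369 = -310.39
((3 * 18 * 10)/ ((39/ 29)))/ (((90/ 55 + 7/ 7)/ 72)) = 10966.15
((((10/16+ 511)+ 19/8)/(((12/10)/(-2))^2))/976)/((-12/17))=-2.07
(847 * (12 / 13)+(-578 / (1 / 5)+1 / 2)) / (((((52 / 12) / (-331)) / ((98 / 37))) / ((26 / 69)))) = 160677.03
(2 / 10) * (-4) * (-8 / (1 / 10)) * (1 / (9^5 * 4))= 16 / 59049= 0.00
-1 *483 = -483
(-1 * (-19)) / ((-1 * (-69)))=19 / 69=0.28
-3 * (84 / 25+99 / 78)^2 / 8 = -27162243 / 3380000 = -8.04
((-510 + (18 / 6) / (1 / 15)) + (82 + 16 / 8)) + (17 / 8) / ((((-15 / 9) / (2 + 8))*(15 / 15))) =-1575 / 4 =-393.75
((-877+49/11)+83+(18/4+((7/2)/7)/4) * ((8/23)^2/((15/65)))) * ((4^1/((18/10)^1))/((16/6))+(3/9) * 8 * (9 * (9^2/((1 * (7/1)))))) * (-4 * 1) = 321506466266/366597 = 877002.45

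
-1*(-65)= 65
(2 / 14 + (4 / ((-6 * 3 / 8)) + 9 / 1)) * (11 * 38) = 193952 / 63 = 3078.60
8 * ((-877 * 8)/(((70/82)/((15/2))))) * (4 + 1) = -17259360/7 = -2465622.86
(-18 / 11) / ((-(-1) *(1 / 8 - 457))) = 144 / 40205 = 0.00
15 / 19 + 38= 38.79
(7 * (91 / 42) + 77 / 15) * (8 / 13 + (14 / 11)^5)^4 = 95420691908265798728817408000 / 19214412605268846422789761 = 4966.10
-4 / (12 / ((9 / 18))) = -1 / 6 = -0.17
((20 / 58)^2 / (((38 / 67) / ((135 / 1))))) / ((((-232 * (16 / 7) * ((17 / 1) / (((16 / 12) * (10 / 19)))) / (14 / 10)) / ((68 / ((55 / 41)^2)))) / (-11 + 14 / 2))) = 496685070 / 1065335909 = 0.47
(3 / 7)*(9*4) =108 / 7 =15.43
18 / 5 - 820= -4082 / 5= -816.40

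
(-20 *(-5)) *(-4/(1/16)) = -6400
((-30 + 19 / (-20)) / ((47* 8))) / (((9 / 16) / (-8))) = 2476 / 2115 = 1.17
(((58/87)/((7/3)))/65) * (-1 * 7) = -0.03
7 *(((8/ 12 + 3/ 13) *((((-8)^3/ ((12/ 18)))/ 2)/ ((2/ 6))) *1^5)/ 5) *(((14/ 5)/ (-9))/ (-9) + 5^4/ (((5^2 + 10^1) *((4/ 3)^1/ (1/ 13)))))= -35161504/ 22815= -1541.16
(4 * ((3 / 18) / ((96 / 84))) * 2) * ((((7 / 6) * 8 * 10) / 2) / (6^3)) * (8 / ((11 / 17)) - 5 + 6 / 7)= 2.07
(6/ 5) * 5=6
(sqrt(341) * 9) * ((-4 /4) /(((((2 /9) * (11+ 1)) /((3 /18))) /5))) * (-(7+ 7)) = 315 * sqrt(341) /8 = 727.11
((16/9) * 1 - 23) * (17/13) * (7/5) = -22729/585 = -38.85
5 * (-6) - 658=-688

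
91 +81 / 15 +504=3002 / 5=600.40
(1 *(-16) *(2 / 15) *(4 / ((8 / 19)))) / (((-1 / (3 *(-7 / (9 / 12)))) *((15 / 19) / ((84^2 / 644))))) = -4528384 / 575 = -7875.45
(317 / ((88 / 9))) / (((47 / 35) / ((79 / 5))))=1577709 / 4136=381.46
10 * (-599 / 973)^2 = 3588010 / 946729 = 3.79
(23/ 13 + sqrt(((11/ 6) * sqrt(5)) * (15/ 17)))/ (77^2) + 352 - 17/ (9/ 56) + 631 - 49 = sqrt(374) * 5^(3/ 4)/ 201586 + 574532165/ 693693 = 828.22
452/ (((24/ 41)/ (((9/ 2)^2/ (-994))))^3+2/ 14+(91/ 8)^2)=-274700412419328/ 14338681891790843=-0.02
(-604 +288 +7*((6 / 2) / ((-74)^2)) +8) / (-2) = 1686587 / 10952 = 154.00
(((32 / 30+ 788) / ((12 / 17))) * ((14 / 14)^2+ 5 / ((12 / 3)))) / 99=4573 / 180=25.41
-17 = -17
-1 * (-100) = 100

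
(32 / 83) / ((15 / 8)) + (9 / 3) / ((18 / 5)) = 2587 / 2490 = 1.04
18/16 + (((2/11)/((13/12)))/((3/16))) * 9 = 10503/1144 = 9.18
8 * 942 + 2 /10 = 37681 /5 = 7536.20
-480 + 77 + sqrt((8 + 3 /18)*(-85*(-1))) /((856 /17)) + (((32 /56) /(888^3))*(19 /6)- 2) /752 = -2228198867854829 /5528992960512 + 119*sqrt(510) /5136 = -402.48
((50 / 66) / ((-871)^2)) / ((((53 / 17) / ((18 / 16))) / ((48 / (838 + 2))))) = 255 / 12384055684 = 0.00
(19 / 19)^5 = 1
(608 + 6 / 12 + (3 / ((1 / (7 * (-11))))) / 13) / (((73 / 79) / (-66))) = -40040913 / 949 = -42192.74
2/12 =1/6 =0.17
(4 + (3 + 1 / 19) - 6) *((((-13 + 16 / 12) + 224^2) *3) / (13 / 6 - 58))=-3611832 / 1273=-2837.26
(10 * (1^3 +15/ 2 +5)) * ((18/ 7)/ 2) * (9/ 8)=10935/ 56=195.27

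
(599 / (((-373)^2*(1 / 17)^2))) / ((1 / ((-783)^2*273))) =28974158816967 / 139129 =208253914.12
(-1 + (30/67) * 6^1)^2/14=12769/62846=0.20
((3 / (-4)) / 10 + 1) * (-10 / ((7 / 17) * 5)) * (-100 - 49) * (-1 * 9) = -843489 / 140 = -6024.92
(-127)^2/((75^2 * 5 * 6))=16129/168750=0.10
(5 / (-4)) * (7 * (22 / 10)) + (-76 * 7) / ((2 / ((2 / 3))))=-2359 / 12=-196.58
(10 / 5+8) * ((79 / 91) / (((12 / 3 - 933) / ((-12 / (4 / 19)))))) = 0.53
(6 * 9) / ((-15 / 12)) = -216 / 5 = -43.20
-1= -1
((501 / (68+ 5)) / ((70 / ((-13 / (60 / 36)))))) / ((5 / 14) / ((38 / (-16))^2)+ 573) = -7053579 / 5285678150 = -0.00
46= 46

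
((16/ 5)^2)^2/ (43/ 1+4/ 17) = 1114112/ 459375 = 2.43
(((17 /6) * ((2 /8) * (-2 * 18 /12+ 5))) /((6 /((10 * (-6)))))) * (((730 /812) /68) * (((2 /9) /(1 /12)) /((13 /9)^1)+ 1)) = -67525 /126672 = -0.53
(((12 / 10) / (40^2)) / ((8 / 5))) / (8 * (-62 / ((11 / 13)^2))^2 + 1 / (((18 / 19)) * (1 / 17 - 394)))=2647370979 / 338804787229020800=0.00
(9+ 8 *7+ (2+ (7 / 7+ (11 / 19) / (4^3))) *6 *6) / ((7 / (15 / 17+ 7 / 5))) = 56.51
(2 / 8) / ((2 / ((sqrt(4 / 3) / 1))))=sqrt(3) / 12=0.14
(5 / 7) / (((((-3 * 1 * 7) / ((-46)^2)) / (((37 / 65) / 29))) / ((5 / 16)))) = -0.44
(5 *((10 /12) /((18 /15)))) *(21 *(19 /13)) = 16625 /156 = 106.57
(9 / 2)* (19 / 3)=57 / 2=28.50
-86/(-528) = 43/264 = 0.16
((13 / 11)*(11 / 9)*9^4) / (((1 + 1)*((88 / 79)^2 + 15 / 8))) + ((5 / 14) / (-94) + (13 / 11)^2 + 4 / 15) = 565706593073863 / 371578002180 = 1522.44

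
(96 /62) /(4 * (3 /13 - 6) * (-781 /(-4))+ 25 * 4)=-624 /1775525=-0.00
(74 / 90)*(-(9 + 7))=-592 / 45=-13.16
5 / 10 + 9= 19 / 2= 9.50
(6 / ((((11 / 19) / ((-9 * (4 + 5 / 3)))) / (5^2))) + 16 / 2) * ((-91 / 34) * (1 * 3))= 19828263 / 187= 106033.49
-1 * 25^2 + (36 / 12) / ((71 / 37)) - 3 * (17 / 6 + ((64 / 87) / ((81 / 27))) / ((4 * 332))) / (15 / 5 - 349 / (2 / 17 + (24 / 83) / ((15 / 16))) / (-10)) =-10879300073086 / 17447729215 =-623.54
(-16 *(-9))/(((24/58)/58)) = 20184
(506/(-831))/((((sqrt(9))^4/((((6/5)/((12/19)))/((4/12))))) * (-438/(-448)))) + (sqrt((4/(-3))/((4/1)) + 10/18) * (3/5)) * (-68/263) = -68 * sqrt(2)/1315 - 1076768/24568515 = -0.12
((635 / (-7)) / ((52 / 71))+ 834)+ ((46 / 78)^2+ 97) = 34389295 / 42588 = 807.49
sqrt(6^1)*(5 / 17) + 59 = 5*sqrt(6) / 17 + 59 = 59.72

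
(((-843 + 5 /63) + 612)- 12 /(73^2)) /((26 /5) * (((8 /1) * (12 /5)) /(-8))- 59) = 1938176200 /599944149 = 3.23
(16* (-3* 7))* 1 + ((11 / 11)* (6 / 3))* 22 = -292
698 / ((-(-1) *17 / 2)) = 1396 / 17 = 82.12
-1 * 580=-580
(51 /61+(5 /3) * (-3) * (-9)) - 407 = -22031 /61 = -361.16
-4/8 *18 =-9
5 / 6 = 0.83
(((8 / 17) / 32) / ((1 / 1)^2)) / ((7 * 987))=1 / 469812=0.00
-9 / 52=-0.17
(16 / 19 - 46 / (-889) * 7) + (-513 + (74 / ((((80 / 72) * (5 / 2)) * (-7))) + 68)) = -189010883 / 422275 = -447.60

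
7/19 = 0.37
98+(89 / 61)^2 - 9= 339090 / 3721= 91.13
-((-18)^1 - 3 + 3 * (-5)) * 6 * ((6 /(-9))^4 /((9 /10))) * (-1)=-1280 /27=-47.41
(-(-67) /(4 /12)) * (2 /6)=67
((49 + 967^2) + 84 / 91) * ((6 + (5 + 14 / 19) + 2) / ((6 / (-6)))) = -3172926366 / 247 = -12845855.73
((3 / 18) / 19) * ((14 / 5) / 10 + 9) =116 / 1425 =0.08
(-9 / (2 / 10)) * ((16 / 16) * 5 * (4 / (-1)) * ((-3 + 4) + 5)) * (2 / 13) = 10800 / 13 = 830.77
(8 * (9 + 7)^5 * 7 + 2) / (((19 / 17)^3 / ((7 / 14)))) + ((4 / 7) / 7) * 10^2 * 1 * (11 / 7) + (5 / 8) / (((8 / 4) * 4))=21030237.98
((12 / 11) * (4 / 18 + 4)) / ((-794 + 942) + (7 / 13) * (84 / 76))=37544 / 1211199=0.03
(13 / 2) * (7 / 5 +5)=208 / 5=41.60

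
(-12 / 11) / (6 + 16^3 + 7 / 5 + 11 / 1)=-15 / 56573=-0.00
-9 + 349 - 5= 335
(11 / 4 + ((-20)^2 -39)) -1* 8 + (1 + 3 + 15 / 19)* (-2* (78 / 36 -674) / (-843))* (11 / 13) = 67135025 / 192204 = 349.29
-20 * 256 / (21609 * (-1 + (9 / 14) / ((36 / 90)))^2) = -81920 / 127449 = -0.64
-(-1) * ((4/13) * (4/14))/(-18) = -4/819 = -0.00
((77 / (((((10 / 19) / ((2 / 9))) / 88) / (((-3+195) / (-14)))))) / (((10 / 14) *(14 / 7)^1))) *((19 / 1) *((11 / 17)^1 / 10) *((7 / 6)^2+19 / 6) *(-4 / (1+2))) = 35087374784 / 172125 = 203848.22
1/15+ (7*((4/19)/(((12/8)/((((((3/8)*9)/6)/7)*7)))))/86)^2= 10686439/160197360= 0.07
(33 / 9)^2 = 121 / 9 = 13.44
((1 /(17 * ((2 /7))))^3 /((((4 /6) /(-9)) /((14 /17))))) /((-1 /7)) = 453789 /668168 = 0.68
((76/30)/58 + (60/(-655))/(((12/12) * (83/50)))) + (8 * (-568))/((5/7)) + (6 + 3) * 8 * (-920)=-343387835021/4729755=-72601.61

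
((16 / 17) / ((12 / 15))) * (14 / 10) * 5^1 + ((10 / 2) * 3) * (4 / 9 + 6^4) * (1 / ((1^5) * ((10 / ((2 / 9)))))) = 202136 / 459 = 440.38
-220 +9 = -211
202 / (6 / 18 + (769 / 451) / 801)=36486351 / 60593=602.15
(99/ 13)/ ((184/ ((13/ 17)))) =99/ 3128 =0.03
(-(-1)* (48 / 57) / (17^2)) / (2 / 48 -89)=-384 / 11723285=-0.00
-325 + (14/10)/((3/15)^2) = -290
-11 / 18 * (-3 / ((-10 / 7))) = -77 / 60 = -1.28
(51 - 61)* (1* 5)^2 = -250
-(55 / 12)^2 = -3025 / 144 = -21.01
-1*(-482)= 482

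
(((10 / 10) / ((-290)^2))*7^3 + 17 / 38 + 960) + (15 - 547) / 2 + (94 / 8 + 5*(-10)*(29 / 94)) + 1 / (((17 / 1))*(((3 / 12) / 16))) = 221683840002 / 319180525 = 694.54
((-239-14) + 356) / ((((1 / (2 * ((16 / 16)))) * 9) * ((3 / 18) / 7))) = 2884 / 3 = 961.33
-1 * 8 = -8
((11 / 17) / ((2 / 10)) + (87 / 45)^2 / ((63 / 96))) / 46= 717379 / 3694950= 0.19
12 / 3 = 4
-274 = -274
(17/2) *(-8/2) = -34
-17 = -17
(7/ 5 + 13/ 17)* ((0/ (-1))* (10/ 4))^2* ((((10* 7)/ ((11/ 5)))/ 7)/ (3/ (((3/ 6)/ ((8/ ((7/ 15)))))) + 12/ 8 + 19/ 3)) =0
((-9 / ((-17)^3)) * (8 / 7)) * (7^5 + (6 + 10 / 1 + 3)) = 35.23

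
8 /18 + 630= 5674 /9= 630.44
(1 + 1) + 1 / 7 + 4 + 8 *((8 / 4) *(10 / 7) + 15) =149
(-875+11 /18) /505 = -15739 /9090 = -1.73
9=9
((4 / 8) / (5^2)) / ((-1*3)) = -1 / 150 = -0.01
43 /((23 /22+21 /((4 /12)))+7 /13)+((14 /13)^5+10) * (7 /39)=242563343728 /89155989039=2.72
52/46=1.13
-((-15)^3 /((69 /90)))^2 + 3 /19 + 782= -194771826031 /10051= -19378353.00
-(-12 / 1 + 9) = 3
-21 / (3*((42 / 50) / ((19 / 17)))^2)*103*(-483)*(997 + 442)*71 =54609905200625 / 867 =62987203230.25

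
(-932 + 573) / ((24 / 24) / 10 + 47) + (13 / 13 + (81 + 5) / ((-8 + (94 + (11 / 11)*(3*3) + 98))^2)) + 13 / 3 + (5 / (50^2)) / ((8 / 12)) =-40061283163 / 17544279000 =-2.28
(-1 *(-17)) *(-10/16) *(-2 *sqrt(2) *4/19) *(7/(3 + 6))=595 *sqrt(2)/171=4.92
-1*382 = -382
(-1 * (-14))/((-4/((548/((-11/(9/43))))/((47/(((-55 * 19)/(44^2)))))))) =-819945/1956328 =-0.42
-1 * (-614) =614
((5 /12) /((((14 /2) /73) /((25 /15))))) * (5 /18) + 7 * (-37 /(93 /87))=-33787021 /140616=-240.28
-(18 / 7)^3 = -5832 / 343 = -17.00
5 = 5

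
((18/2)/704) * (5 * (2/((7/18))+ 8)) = 1035/1232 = 0.84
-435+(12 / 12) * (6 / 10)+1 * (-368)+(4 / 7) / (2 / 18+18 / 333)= -307592 / 385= -798.94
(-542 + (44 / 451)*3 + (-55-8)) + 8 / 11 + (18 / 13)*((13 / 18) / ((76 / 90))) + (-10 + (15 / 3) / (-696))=-3654771905 / 5964024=-612.80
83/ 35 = 2.37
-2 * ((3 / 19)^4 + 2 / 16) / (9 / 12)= -130969 / 390963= -0.33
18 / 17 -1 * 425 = -7207 / 17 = -423.94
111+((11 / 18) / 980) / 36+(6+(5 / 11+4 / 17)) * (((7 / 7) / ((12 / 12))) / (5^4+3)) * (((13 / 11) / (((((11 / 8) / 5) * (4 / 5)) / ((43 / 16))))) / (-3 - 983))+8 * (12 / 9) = 270629877260648569 / 2224357690484160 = 121.67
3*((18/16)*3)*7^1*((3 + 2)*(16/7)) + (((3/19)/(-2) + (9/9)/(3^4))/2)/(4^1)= 19945235/24624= 809.99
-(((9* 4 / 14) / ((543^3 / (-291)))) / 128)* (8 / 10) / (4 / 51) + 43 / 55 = 114230585041 / 146108818240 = 0.78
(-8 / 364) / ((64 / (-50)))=0.02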